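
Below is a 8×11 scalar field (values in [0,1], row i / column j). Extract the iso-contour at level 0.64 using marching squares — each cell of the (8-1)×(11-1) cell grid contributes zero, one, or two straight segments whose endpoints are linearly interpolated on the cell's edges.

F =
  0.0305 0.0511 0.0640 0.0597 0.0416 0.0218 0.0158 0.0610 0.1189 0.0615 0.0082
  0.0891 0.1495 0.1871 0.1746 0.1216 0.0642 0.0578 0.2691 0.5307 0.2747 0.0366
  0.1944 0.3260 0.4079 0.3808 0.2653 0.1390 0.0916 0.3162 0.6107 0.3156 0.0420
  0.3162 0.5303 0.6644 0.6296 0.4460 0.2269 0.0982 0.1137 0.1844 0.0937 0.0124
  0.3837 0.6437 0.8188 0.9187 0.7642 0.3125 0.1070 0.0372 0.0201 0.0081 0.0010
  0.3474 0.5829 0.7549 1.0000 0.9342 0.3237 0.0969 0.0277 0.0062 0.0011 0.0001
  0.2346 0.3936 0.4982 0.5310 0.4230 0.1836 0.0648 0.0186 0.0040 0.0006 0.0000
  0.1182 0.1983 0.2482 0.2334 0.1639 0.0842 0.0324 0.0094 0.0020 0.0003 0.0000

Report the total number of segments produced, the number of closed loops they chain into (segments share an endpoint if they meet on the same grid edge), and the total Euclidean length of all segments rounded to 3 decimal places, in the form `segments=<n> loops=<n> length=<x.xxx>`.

segments=14 loops=1 length=9.849

cell (2,1): code 0100 → (2.905,2.000)–(3.000,1.818)
cell (2,2): code 1000 → (3.000,2.701)–(2.905,2.000)
cell (3,0): code 0100 → (3.967,1.000)–(4.000,0.986)
cell (3,1): code 1110 → (3.000,1.818)–(3.967,1.000)
cell (3,2): code 1101 → (3.036,3.000)–(3.000,2.701)
cell (3,3): code 1100 → (3.610,4.000)–(3.036,3.000)
cell (3,4): code 1000 → (4.000,4.275)–(3.610,4.000)
cell (4,0): code 0010 → (4.000,0.986)–(4.061,1.000)
cell (4,1): code 0111 → (4.061,1.000)–(5.000,1.332)
cell (4,4): code 1001 → (5.000,4.482)–(4.000,4.275)
cell (5,1): code 0010 → (5.000,1.332)–(5.448,2.000)
cell (5,2): code 0011 → (5.448,2.000)–(5.768,3.000)
cell (5,3): code 0011 → (5.768,3.000)–(5.576,4.000)
cell (5,4): code 0001 → (5.576,4.000)–(5.000,4.482)
total: 14 segments, chained into 1 closed loop(s), length Σ = 9.849463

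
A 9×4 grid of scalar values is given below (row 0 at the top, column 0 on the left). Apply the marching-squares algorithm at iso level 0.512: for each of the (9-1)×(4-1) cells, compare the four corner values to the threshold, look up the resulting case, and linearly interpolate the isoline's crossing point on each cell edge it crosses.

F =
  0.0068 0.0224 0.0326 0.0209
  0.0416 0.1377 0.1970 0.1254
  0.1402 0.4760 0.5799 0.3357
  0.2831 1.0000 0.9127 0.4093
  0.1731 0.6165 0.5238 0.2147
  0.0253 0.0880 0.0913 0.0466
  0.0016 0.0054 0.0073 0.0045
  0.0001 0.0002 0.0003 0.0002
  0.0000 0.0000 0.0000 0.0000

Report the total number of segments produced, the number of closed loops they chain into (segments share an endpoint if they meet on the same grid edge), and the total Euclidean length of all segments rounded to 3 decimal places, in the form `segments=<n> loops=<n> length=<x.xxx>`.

cell (1,1): code 0100 → (1.823,2.000)–(2.000,1.346)
cell (1,2): code 1000 → (2.000,2.278)–(1.823,2.000)
cell (2,0): code 0100 → (2.069,1.000)–(3.000,0.319)
cell (2,1): code 1110 → (2.000,1.346)–(2.069,1.000)
cell (2,2): code 1001 → (3.000,2.796)–(2.000,2.278)
cell (3,0): code 0110 → (3.000,0.319)–(4.000,0.764)
cell (3,2): code 1001 → (4.000,2.038)–(3.000,2.796)
cell (4,0): code 0010 → (4.000,0.764)–(4.198,1.000)
cell (4,1): code 0011 → (4.198,1.000)–(4.027,2.000)
cell (4,2): code 0001 → (4.027,2.000)–(4.000,2.038)
total: 10 segments, chained into 1 closed loop(s), length Σ = 7.358125

segments=10 loops=1 length=7.358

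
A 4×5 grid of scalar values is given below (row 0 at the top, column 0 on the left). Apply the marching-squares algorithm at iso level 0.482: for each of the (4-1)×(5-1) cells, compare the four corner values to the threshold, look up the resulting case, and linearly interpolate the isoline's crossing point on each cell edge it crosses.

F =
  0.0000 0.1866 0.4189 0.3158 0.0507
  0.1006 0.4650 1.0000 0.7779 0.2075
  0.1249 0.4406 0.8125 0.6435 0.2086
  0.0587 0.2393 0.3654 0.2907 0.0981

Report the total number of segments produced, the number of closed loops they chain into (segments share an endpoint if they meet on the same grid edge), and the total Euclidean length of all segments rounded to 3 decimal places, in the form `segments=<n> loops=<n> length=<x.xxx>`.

segments=8 loops=1 length=7.969

cell (0,1): code 0100 → (0.109,2.000)–(1.000,1.032)
cell (0,2): code 1100 → (0.360,3.000)–(0.109,2.000)
cell (0,3): code 1000 → (1.000,3.519)–(0.360,3.000)
cell (1,1): code 0110 → (1.000,1.032)–(2.000,1.111)
cell (1,3): code 1001 → (2.000,3.371)–(1.000,3.519)
cell (2,1): code 0010 → (2.000,1.111)–(2.739,2.000)
cell (2,2): code 0011 → (2.739,2.000)–(2.458,3.000)
cell (2,3): code 0001 → (2.458,3.000)–(2.000,3.371)
total: 8 segments, chained into 1 closed loop(s), length Σ = 7.969420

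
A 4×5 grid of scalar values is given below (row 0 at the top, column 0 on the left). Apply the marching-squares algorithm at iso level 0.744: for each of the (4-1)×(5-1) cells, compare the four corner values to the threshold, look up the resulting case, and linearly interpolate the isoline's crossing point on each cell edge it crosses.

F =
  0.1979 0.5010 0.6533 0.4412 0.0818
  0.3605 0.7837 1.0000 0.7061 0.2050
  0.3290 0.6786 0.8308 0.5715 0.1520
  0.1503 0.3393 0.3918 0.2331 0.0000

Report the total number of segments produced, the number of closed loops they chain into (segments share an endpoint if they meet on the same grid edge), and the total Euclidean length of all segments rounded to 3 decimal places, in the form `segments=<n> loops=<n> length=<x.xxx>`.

segments=8 loops=1 length=5.748

cell (0,0): code 0100 → (0.860,1.000)–(1.000,0.906)
cell (0,1): code 1100 → (0.262,2.000)–(0.860,1.000)
cell (0,2): code 1000 → (1.000,2.871)–(0.262,2.000)
cell (1,0): code 0010 → (1.000,0.906)–(1.378,1.000)
cell (1,1): code 0111 → (1.378,1.000)–(2.000,1.430)
cell (1,2): code 1001 → (2.000,2.335)–(1.000,2.871)
cell (2,1): code 0010 → (2.000,1.430)–(2.198,2.000)
cell (2,2): code 0001 → (2.198,2.000)–(2.000,2.335)
total: 8 segments, chained into 1 closed loop(s), length Σ = 5.748461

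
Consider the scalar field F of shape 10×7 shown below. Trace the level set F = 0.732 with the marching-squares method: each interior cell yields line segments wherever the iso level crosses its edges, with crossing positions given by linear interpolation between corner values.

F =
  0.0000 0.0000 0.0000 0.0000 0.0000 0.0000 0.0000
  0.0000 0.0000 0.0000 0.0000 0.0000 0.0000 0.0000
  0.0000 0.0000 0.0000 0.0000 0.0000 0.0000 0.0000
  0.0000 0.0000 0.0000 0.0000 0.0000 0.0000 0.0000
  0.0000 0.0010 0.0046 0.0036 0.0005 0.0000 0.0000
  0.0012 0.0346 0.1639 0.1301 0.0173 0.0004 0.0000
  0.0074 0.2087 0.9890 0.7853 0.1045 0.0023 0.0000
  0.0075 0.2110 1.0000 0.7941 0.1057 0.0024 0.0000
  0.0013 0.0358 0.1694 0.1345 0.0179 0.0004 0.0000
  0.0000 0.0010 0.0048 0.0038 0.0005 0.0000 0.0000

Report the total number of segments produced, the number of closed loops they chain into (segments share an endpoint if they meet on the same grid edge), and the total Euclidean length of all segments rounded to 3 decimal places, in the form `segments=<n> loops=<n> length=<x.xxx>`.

cell (5,1): code 0100 → (5.689,2.000)–(6.000,1.671)
cell (5,2): code 1100 → (5.919,3.000)–(5.689,2.000)
cell (5,3): code 1000 → (6.000,3.078)–(5.919,3.000)
cell (6,1): code 0110 → (6.000,1.671)–(7.000,1.660)
cell (6,3): code 1001 → (7.000,3.090)–(6.000,3.078)
cell (7,1): code 0010 → (7.000,1.660)–(7.323,2.000)
cell (7,2): code 0011 → (7.323,2.000)–(7.094,3.000)
cell (7,3): code 0001 → (7.094,3.000)–(7.000,3.090)
total: 8 segments, chained into 1 closed loop(s), length Σ = 5.217140

segments=8 loops=1 length=5.217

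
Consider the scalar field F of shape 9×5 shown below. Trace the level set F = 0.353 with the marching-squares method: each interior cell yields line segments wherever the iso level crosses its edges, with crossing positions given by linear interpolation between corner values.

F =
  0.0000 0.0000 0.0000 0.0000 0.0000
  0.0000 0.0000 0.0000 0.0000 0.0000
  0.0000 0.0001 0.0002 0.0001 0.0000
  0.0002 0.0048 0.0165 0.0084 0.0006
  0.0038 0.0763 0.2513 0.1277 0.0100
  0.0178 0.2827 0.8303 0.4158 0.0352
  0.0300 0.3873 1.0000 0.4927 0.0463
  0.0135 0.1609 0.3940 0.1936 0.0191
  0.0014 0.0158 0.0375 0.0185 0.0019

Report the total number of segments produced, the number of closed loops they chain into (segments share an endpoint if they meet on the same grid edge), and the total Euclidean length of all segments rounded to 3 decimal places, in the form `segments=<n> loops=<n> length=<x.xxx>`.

cell (4,1): code 0100 → (4.176,2.000)–(5.000,1.128)
cell (4,2): code 1100 → (4.782,3.000)–(4.176,2.000)
cell (4,3): code 1000 → (5.000,3.165)–(4.782,3.000)
cell (5,0): code 0100 → (5.672,1.000)–(6.000,0.904)
cell (5,1): code 1110 → (5.000,1.128)–(5.672,1.000)
cell (5,3): code 1001 → (6.000,3.313)–(5.000,3.165)
cell (6,0): code 0010 → (6.000,0.904)–(6.152,1.000)
cell (6,1): code 0111 → (6.152,1.000)–(7.000,1.824)
cell (6,2): code 1011 → (7.000,2.205)–(6.467,3.000)
cell (6,3): code 0001 → (6.467,3.000)–(6.000,3.313)
cell (7,1): code 0010 → (7.000,1.824)–(7.115,2.000)
cell (7,2): code 0001 → (7.115,2.000)–(7.000,2.205)
total: 12 segments, chained into 1 closed loop(s), length Σ = 8.006073

segments=12 loops=1 length=8.006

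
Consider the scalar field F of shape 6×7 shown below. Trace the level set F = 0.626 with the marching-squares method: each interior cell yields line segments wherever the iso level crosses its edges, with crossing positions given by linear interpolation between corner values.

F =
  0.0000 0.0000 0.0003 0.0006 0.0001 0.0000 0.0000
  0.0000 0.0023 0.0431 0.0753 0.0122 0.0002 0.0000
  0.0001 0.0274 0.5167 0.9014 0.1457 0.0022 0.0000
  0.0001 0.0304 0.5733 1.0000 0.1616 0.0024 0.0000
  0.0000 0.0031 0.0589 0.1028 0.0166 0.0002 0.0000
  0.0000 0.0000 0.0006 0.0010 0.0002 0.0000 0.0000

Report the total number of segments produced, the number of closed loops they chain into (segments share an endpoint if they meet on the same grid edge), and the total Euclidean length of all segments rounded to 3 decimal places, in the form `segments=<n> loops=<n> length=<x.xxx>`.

cell (1,2): code 0100 → (1.667,3.000)–(2.000,2.284)
cell (1,3): code 1000 → (2.000,3.364)–(1.667,3.000)
cell (2,2): code 0110 → (2.000,2.284)–(3.000,2.124)
cell (2,3): code 1001 → (3.000,3.446)–(2.000,3.364)
cell (3,2): code 0010 → (3.000,2.124)–(3.417,3.000)
cell (3,3): code 0001 → (3.417,3.000)–(3.000,3.446)
total: 6 segments, chained into 1 closed loop(s), length Σ = 4.880866

segments=6 loops=1 length=4.881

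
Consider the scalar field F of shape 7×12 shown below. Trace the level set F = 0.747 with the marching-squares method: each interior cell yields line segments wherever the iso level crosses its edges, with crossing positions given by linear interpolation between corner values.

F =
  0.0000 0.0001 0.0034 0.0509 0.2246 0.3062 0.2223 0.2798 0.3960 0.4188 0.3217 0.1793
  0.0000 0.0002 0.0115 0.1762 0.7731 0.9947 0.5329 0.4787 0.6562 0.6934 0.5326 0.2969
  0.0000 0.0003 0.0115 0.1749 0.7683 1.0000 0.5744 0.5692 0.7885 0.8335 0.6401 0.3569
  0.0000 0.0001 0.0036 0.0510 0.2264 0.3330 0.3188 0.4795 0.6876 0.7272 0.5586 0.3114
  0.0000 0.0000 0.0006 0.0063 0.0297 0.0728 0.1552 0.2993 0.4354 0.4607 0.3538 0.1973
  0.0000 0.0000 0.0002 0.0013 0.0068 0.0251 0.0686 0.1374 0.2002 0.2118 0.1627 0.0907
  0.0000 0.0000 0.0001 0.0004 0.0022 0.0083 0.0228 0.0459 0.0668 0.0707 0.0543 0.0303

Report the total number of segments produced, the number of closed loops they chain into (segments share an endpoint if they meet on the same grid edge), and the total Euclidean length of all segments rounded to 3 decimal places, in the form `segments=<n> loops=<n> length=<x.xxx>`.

cell (0,3): code 0100 → (0.952,4.000)–(1.000,3.956)
cell (0,4): code 1100 → (0.640,5.000)–(0.952,4.000)
cell (0,5): code 1000 → (1.000,5.536)–(0.640,5.000)
cell (1,3): code 0110 → (1.000,3.956)–(2.000,3.964)
cell (1,5): code 1001 → (2.000,5.594)–(1.000,5.536)
cell (1,7): code 0100 → (1.686,8.000)–(2.000,7.811)
cell (1,8): code 1100 → (1.383,9.000)–(1.686,8.000)
cell (1,9): code 1000 → (2.000,9.447)–(1.383,9.000)
cell (2,3): code 0010 → (2.000,3.964)–(2.039,4.000)
cell (2,4): code 0011 → (2.039,4.000)–(2.379,5.000)
cell (2,5): code 0001 → (2.379,5.000)–(2.000,5.594)
cell (2,7): code 0010 → (2.000,7.811)–(2.411,8.000)
cell (2,8): code 0011 → (2.411,8.000)–(2.814,9.000)
cell (2,9): code 0001 → (2.814,9.000)–(2.000,9.447)
total: 14 segments, chained into 2 closed loop(s), length Σ = 10.207490

segments=14 loops=2 length=10.207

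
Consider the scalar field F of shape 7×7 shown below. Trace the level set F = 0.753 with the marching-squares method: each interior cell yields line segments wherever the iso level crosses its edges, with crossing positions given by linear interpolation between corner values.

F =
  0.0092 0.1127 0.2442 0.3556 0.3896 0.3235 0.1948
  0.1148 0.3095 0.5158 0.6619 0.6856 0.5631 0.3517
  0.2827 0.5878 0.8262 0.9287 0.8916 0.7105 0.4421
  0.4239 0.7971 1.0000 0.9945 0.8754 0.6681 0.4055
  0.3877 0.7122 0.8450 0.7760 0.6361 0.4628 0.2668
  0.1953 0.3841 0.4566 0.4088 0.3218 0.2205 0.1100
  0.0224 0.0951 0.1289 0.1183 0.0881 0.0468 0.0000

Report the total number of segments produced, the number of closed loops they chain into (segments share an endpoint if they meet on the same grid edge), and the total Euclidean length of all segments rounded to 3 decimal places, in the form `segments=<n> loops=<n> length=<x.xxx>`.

segments=14 loops=1 length=10.574

cell (1,1): code 0100 → (1.764,2.000)–(2.000,1.693)
cell (1,2): code 1100 → (1.341,3.000)–(1.764,2.000)
cell (1,3): code 1100 → (1.327,4.000)–(1.341,3.000)
cell (1,4): code 1000 → (2.000,4.765)–(1.327,4.000)
cell (2,0): code 0100 → (2.789,1.000)–(3.000,0.882)
cell (2,1): code 1110 → (2.000,1.693)–(2.789,1.000)
cell (2,4): code 1001 → (3.000,4.590)–(2.000,4.765)
cell (3,0): code 0010 → (3.000,0.882)–(3.519,1.000)
cell (3,1): code 0111 → (3.519,1.000)–(4.000,1.307)
cell (3,3): code 1011 → (4.000,3.164)–(3.511,4.000)
cell (3,4): code 0001 → (3.511,4.000)–(3.000,4.590)
cell (4,1): code 0010 → (4.000,1.307)–(4.237,2.000)
cell (4,2): code 0011 → (4.237,2.000)–(4.063,3.000)
cell (4,3): code 0001 → (4.063,3.000)–(4.000,3.164)
total: 14 segments, chained into 1 closed loop(s), length Σ = 10.574360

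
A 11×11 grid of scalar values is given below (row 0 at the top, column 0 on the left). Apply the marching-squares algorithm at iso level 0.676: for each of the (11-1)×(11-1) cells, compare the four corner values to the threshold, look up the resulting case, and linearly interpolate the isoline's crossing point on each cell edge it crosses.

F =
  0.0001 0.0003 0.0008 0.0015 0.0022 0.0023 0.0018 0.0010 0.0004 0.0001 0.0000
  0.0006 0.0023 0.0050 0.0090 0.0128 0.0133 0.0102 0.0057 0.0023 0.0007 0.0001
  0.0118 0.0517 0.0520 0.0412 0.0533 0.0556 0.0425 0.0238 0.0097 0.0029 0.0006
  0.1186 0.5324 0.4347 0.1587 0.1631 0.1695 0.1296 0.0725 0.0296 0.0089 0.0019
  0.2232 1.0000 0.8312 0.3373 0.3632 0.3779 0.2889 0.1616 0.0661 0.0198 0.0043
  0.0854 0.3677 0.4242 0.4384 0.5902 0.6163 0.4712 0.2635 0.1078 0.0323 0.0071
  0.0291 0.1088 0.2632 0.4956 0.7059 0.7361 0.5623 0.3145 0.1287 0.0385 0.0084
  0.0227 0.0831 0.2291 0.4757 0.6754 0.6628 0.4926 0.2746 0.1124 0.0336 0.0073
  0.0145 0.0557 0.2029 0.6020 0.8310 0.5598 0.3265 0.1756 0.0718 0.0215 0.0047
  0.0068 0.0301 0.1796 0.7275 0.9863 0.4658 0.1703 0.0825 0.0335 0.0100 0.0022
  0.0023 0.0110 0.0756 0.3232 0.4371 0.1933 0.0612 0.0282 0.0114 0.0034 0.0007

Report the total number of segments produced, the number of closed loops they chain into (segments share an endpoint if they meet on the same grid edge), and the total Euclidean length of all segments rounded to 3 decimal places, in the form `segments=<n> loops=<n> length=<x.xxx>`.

cell (3,0): code 0100 → (3.307,1.000)–(4.000,0.583)
cell (3,1): code 1100 → (3.609,2.000)–(3.307,1.000)
cell (3,2): code 1000 → (4.000,2.314)–(3.609,2.000)
cell (4,0): code 0010 → (4.000,0.583)–(4.512,1.000)
cell (4,1): code 0011 → (4.512,1.000)–(4.381,2.000)
cell (4,2): code 0001 → (4.381,2.000)–(4.000,2.314)
cell (5,3): code 0100 → (5.742,4.000)–(6.000,3.858)
cell (5,4): code 1100 → (5.498,5.000)–(5.742,4.000)
cell (5,5): code 1000 → (6.000,5.346)–(5.498,5.000)
cell (6,3): code 0010 → (6.000,3.858)–(6.980,4.000)
cell (6,4): code 0011 → (6.980,4.000)–(6.820,5.000)
cell (6,5): code 0001 → (6.820,5.000)–(6.000,5.346)
cell (7,3): code 0100 → (7.004,4.000)–(8.000,3.323)
cell (7,4): code 1000 → (8.000,4.572)–(7.004,4.000)
cell (8,2): code 0100 → (8.590,3.000)–(9.000,2.906)
cell (8,3): code 1110 → (8.000,3.323)–(8.590,3.000)
cell (8,4): code 1001 → (9.000,4.596)–(8.000,4.572)
cell (9,2): code 0010 → (9.000,2.906)–(9.127,3.000)
cell (9,3): code 0011 → (9.127,3.000)–(9.565,4.000)
cell (9,4): code 0001 → (9.565,4.000)–(9.000,4.596)
total: 20 segments, chained into 3 closed loop(s), length Σ = 15.862887

segments=20 loops=3 length=15.863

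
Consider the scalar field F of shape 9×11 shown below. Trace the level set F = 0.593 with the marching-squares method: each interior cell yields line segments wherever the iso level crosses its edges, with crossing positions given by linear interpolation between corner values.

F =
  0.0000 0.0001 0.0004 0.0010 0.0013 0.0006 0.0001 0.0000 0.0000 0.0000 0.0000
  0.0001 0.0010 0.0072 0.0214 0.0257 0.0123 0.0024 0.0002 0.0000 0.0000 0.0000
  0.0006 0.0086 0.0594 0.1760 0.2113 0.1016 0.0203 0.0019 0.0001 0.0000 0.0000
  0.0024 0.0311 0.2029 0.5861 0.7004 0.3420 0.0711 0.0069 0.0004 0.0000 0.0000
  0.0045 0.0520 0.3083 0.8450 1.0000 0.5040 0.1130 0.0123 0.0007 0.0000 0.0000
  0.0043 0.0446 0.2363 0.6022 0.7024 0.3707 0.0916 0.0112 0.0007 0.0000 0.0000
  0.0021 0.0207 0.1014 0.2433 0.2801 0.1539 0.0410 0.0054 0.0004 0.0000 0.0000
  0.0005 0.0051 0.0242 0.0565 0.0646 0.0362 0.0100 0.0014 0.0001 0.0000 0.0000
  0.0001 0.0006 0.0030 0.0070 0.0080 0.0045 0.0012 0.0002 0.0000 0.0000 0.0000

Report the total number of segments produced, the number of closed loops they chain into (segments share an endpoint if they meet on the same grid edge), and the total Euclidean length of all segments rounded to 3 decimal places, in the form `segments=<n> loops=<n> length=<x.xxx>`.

segments=10 loops=1 length=7.301

cell (2,3): code 0100 → (2.780,4.000)–(3.000,3.060)
cell (2,4): code 1000 → (3.000,4.300)–(2.780,4.000)
cell (3,2): code 0100 → (3.027,3.000)–(4.000,2.530)
cell (3,3): code 1110 → (3.000,3.060)–(3.027,3.000)
cell (3,4): code 1001 → (4.000,4.821)–(3.000,4.300)
cell (4,2): code 0110 → (4.000,2.530)–(5.000,2.975)
cell (4,4): code 1001 → (5.000,4.330)–(4.000,4.821)
cell (5,2): code 0010 → (5.000,2.975)–(5.026,3.000)
cell (5,3): code 0011 → (5.026,3.000)–(5.259,4.000)
cell (5,4): code 0001 → (5.259,4.000)–(5.000,4.330)
total: 10 segments, chained into 1 closed loop(s), length Σ = 7.301067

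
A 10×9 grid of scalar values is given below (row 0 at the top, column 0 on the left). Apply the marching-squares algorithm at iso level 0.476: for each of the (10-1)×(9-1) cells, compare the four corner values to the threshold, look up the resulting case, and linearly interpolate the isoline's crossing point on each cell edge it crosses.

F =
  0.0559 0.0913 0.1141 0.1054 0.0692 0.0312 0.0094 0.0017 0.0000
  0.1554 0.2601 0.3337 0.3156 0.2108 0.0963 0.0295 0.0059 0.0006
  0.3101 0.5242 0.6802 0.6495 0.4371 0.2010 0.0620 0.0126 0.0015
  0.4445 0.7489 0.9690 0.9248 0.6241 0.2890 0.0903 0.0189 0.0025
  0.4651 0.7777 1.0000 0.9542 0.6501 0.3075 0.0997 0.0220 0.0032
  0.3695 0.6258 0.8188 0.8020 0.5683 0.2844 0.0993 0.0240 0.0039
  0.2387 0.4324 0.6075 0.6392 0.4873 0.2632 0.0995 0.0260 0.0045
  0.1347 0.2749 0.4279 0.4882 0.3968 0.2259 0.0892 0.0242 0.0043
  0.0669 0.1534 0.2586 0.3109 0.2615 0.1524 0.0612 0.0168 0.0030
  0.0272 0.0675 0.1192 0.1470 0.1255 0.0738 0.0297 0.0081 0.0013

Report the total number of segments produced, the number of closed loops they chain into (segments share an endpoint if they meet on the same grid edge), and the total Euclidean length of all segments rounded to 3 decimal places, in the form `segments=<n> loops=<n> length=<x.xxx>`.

cell (1,0): code 0100 → (1.817,1.000)–(2.000,0.775)
cell (1,1): code 1100 → (1.411,2.000)–(1.817,1.000)
cell (1,2): code 1100 → (1.480,3.000)–(1.411,2.000)
cell (1,3): code 1000 → (2.000,3.817)–(1.480,3.000)
cell (2,0): code 0110 → (2.000,0.775)–(3.000,0.103)
cell (2,3): code 1101 → (2.208,4.000)–(2.000,3.817)
cell (2,4): code 1000 → (3.000,4.442)–(2.208,4.000)
cell (3,0): code 0110 → (3.000,0.103)–(4.000,0.035)
cell (3,4): code 1001 → (4.000,4.508)–(3.000,4.442)
cell (4,0): code 0110 → (4.000,0.035)–(5.000,0.416)
cell (4,4): code 1001 → (5.000,4.325)–(4.000,4.508)
cell (5,0): code 0010 → (5.000,0.416)–(5.775,1.000)
cell (5,1): code 0111 → (5.775,1.000)–(6.000,1.249)
cell (5,4): code 1001 → (6.000,4.050)–(5.000,4.325)
cell (6,1): code 0010 → (6.000,1.249)–(6.732,2.000)
cell (6,2): code 0111 → (6.732,2.000)–(7.000,2.798)
cell (6,3): code 1011 → (7.000,3.133)–(6.125,4.000)
cell (6,4): code 0001 → (6.125,4.000)–(6.000,4.050)
cell (7,2): code 0010 → (7.000,2.798)–(7.069,3.000)
cell (7,3): code 0001 → (7.069,3.000)–(7.000,3.133)
total: 20 segments, chained into 1 closed loop(s), length Σ = 15.783327

segments=20 loops=1 length=15.783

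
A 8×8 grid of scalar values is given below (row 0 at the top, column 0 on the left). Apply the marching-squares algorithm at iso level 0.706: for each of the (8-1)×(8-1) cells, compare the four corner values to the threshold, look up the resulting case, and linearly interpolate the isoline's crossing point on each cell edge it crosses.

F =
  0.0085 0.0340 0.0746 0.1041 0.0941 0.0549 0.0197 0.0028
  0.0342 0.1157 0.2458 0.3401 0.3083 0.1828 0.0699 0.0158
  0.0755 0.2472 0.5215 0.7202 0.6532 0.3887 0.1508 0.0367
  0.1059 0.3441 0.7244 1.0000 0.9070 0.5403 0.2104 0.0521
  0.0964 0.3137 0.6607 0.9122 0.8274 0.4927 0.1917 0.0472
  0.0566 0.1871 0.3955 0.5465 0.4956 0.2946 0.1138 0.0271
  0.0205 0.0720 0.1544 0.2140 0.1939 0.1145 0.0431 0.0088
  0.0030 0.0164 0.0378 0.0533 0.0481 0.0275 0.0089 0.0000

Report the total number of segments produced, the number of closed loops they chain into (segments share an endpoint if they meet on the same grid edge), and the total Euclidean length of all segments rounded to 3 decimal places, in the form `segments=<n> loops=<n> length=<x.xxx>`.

cell (1,2): code 0100 → (1.963,3.000)–(2.000,2.929)
cell (1,3): code 1000 → (2.000,3.212)–(1.963,3.000)
cell (2,1): code 0100 → (2.909,2.000)–(3.000,1.952)
cell (2,2): code 1110 → (2.000,2.929)–(2.909,2.000)
cell (2,3): code 1101 → (2.208,4.000)–(2.000,3.212)
cell (2,4): code 1000 → (3.000,4.548)–(2.208,4.000)
cell (3,1): code 0010 → (3.000,1.952)–(3.289,2.000)
cell (3,2): code 0111 → (3.289,2.000)–(4.000,2.180)
cell (3,4): code 1001 → (4.000,4.363)–(3.000,4.548)
cell (4,2): code 0010 → (4.000,2.180)–(4.564,3.000)
cell (4,3): code 0011 → (4.564,3.000)–(4.366,4.000)
cell (4,4): code 0001 → (4.366,4.000)–(4.000,4.363)
total: 12 segments, chained into 1 closed loop(s), length Σ = 8.049650

segments=12 loops=1 length=8.050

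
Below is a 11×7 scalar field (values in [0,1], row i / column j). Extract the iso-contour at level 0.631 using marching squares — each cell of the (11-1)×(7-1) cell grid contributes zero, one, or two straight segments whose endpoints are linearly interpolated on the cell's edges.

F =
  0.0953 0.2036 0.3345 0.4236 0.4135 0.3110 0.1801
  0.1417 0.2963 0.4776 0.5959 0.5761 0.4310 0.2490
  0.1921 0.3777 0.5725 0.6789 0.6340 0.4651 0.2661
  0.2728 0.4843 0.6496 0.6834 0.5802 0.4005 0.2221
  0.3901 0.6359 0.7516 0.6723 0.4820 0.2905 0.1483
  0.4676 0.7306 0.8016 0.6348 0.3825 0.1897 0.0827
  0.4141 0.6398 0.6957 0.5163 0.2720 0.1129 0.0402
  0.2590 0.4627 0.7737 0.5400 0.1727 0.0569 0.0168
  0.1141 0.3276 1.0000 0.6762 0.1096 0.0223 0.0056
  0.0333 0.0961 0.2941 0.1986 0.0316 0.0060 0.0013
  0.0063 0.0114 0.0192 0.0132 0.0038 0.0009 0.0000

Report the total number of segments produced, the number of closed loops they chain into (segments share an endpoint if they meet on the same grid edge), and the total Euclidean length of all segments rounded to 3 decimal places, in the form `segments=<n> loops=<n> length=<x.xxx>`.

segments=24 loops=1 length=17.245

cell (1,2): code 0100 → (1.423,3.000)–(2.000,2.550)
cell (1,3): code 1100 → (1.948,4.000)–(1.423,3.000)
cell (1,4): code 1000 → (2.000,4.018)–(1.948,4.000)
cell (2,1): code 0100 → (2.759,2.000)–(3.000,1.887)
cell (2,2): code 1110 → (2.000,2.550)–(2.759,2.000)
cell (2,3): code 1011 → (3.000,3.508)–(2.056,4.000)
cell (2,4): code 0001 → (2.056,4.000)–(2.000,4.018)
cell (3,0): code 0100 → (3.968,1.000)–(4.000,0.980)
cell (3,1): code 1110 → (3.000,1.887)–(3.968,1.000)
cell (3,3): code 1001 → (4.000,3.217)–(3.000,3.508)
cell (4,0): code 0110 → (4.000,0.980)–(5.000,0.621)
cell (4,3): code 1001 → (5.000,3.015)–(4.000,3.217)
cell (5,0): code 0110 → (5.000,0.621)–(6.000,0.961)
cell (5,2): code 1011 → (6.000,2.361)–(5.032,3.000)
cell (5,3): code 0001 → (5.032,3.000)–(5.000,3.015)
cell (6,0): code 0010 → (6.000,0.961)–(6.050,1.000)
cell (6,1): code 0111 → (6.050,1.000)–(7.000,1.541)
cell (6,2): code 1001 → (7.000,2.611)–(6.000,2.361)
cell (7,1): code 0110 → (7.000,1.541)–(8.000,1.451)
cell (7,2): code 1101 → (7.668,3.000)–(7.000,2.611)
cell (7,3): code 1000 → (8.000,3.080)–(7.668,3.000)
cell (8,1): code 0010 → (8.000,1.451)–(8.523,2.000)
cell (8,2): code 0011 → (8.523,2.000)–(8.095,3.000)
cell (8,3): code 0001 → (8.095,3.000)–(8.000,3.080)
total: 24 segments, chained into 1 closed loop(s), length Σ = 17.245098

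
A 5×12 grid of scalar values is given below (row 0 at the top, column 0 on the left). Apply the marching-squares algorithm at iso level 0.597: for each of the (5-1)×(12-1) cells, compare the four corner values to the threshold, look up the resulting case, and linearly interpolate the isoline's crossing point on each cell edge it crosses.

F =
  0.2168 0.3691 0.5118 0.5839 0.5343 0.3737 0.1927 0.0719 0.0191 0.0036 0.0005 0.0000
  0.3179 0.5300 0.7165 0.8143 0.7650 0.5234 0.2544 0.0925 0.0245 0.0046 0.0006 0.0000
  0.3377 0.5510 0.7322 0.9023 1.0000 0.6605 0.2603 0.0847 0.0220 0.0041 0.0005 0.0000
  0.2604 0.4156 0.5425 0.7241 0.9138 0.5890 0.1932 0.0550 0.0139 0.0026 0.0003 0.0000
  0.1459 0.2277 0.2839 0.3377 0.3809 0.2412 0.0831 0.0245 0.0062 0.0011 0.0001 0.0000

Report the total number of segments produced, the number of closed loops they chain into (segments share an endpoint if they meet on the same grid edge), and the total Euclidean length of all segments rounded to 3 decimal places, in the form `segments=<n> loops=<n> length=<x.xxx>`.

segments=14 loops=1 length=11.486

cell (0,1): code 0100 → (0.416,2.000)–(1.000,1.359)
cell (0,2): code 1100 → (0.057,3.000)–(0.416,2.000)
cell (0,3): code 1100 → (0.272,4.000)–(0.057,3.000)
cell (0,4): code 1000 → (1.000,4.695)–(0.272,4.000)
cell (1,1): code 0110 → (1.000,1.359)–(2.000,1.254)
cell (1,4): code 1101 → (1.537,5.000)–(1.000,4.695)
cell (1,5): code 1000 → (2.000,5.159)–(1.537,5.000)
cell (2,1): code 0010 → (2.000,1.254)–(2.713,2.000)
cell (2,2): code 0111 → (2.713,2.000)–(3.000,2.300)
cell (2,4): code 1011 → (3.000,4.975)–(2.888,5.000)
cell (2,5): code 0001 → (2.888,5.000)–(2.000,5.159)
cell (3,2): code 0010 → (3.000,2.300)–(3.329,3.000)
cell (3,3): code 0011 → (3.329,3.000)–(3.594,4.000)
cell (3,4): code 0001 → (3.594,4.000)–(3.000,4.975)
total: 14 segments, chained into 1 closed loop(s), length Σ = 11.485801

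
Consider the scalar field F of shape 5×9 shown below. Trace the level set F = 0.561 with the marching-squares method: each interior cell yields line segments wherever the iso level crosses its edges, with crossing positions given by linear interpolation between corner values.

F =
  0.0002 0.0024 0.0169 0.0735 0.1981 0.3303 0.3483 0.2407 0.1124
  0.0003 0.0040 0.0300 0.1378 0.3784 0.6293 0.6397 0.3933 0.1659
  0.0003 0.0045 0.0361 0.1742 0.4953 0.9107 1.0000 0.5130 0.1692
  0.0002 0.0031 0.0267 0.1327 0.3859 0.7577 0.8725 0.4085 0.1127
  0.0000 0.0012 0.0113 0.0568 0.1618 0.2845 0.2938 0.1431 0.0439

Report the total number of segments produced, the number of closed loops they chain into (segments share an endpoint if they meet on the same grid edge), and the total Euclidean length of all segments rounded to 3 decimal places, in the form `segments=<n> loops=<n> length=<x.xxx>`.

segments=10 loops=1 length=8.697

cell (0,4): code 0100 → (0.772,5.000)–(1.000,4.728)
cell (0,5): code 1100 → (0.730,6.000)–(0.772,5.000)
cell (0,6): code 1000 → (1.000,6.319)–(0.730,6.000)
cell (1,4): code 0110 → (1.000,4.728)–(2.000,4.158)
cell (1,6): code 1001 → (2.000,6.901)–(1.000,6.319)
cell (2,4): code 0110 → (2.000,4.158)–(3.000,4.471)
cell (2,6): code 1001 → (3.000,6.671)–(2.000,6.901)
cell (3,4): code 0010 → (3.000,4.471)–(3.416,5.000)
cell (3,5): code 0011 → (3.416,5.000)–(3.538,6.000)
cell (3,6): code 0001 → (3.538,6.000)–(3.000,6.671)
total: 10 segments, chained into 1 closed loop(s), length Σ = 8.697111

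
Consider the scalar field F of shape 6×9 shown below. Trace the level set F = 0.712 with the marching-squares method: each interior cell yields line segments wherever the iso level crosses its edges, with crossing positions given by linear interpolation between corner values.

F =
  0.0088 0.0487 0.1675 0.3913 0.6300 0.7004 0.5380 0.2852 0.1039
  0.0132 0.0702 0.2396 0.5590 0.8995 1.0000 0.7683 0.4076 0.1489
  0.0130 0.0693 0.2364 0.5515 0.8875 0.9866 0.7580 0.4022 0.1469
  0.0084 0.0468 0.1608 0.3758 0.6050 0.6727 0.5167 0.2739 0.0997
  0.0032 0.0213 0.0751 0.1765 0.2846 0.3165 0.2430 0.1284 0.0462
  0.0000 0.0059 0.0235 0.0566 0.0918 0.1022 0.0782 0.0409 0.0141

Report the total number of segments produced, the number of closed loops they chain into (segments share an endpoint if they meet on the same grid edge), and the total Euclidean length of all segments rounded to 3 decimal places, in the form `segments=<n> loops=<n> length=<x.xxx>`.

segments=10 loops=1 length=8.728

cell (0,3): code 0100 → (0.304,4.000)–(1.000,3.449)
cell (0,4): code 1100 → (0.039,5.000)–(0.304,4.000)
cell (0,5): code 1100 → (0.756,6.000)–(0.039,5.000)
cell (0,6): code 1000 → (1.000,6.156)–(0.756,6.000)
cell (1,3): code 0110 → (1.000,3.449)–(2.000,3.478)
cell (1,6): code 1001 → (2.000,6.129)–(1.000,6.156)
cell (2,3): code 0010 → (2.000,3.478)–(2.621,4.000)
cell (2,4): code 0011 → (2.621,4.000)–(2.875,5.000)
cell (2,5): code 0011 → (2.875,5.000)–(2.191,6.000)
cell (2,6): code 0001 → (2.191,6.000)–(2.000,6.129)
total: 10 segments, chained into 1 closed loop(s), length Σ = 8.728391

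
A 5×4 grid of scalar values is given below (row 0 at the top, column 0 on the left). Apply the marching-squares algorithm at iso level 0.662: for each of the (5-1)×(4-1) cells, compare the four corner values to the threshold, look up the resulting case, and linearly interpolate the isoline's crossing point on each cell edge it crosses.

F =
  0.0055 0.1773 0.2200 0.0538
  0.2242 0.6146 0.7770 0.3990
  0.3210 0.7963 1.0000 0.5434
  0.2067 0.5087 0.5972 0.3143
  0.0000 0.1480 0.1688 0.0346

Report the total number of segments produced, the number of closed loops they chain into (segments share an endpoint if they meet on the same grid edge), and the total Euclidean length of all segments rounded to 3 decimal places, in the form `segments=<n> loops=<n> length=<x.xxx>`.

cell (0,1): code 0100 → (0.794,2.000)–(1.000,1.292)
cell (0,2): code 1000 → (1.000,2.304)–(0.794,2.000)
cell (1,0): code 0100 → (1.261,1.000)–(2.000,0.717)
cell (1,1): code 1110 → (1.000,1.292)–(1.261,1.000)
cell (1,2): code 1001 → (2.000,2.740)–(1.000,2.304)
cell (2,0): code 0010 → (2.000,0.717)–(2.467,1.000)
cell (2,1): code 0011 → (2.467,1.000)–(2.839,2.000)
cell (2,2): code 0001 → (2.839,2.000)–(2.000,2.740)
total: 8 segments, chained into 1 closed loop(s), length Σ = 6.110754

segments=8 loops=1 length=6.111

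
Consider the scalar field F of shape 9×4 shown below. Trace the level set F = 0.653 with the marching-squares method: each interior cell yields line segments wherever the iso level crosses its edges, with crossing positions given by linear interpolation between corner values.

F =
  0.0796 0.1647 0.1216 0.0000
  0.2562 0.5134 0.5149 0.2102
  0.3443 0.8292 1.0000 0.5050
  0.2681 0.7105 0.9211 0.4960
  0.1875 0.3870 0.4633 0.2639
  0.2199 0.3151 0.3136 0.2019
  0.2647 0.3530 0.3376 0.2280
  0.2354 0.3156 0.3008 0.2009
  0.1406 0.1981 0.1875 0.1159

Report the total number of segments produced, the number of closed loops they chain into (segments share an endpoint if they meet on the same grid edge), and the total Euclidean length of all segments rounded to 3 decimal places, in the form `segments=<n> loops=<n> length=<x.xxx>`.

cell (1,0): code 0100 → (1.442,1.000)–(2.000,0.637)
cell (1,1): code 1100 → (1.285,2.000)–(1.442,1.000)
cell (1,2): code 1000 → (2.000,2.701)–(1.285,2.000)
cell (2,0): code 0110 → (2.000,0.637)–(3.000,0.870)
cell (2,2): code 1001 → (3.000,2.631)–(2.000,2.701)
cell (3,0): code 0010 → (3.000,0.870)–(3.178,1.000)
cell (3,1): code 0011 → (3.178,1.000)–(3.586,2.000)
cell (3,2): code 0001 → (3.586,2.000)–(3.000,2.631)
total: 8 segments, chained into 1 closed loop(s), length Σ = 6.869867

segments=8 loops=1 length=6.870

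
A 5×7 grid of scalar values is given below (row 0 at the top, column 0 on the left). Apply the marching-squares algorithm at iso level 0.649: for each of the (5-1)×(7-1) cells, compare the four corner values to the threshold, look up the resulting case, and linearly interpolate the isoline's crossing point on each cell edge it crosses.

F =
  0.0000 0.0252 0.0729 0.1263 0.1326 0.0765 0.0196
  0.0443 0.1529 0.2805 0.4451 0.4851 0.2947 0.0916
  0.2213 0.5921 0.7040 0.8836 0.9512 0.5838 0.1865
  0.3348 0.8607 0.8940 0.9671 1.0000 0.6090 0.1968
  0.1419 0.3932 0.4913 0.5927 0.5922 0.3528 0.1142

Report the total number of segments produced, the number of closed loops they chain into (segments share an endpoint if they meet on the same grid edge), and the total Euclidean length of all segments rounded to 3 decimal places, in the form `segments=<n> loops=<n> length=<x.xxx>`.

segments=12 loops=1 length=10.970

cell (1,1): code 0100 → (1.870,2.000)–(2.000,1.508)
cell (1,2): code 1100 → (1.465,3.000)–(1.870,2.000)
cell (1,3): code 1100 → (1.352,4.000)–(1.465,3.000)
cell (1,4): code 1000 → (2.000,4.823)–(1.352,4.000)
cell (2,0): code 0100 → (2.212,1.000)–(3.000,0.597)
cell (2,1): code 1110 → (2.000,1.508)–(2.212,1.000)
cell (2,4): code 1001 → (3.000,4.898)–(2.000,4.823)
cell (3,0): code 0010 → (3.000,0.597)–(3.453,1.000)
cell (3,1): code 0011 → (3.453,1.000)–(3.608,2.000)
cell (3,2): code 0011 → (3.608,2.000)–(3.850,3.000)
cell (3,3): code 0011 → (3.850,3.000)–(3.861,4.000)
cell (3,4): code 0001 → (3.861,4.000)–(3.000,4.898)
total: 12 segments, chained into 1 closed loop(s), length Σ = 10.970089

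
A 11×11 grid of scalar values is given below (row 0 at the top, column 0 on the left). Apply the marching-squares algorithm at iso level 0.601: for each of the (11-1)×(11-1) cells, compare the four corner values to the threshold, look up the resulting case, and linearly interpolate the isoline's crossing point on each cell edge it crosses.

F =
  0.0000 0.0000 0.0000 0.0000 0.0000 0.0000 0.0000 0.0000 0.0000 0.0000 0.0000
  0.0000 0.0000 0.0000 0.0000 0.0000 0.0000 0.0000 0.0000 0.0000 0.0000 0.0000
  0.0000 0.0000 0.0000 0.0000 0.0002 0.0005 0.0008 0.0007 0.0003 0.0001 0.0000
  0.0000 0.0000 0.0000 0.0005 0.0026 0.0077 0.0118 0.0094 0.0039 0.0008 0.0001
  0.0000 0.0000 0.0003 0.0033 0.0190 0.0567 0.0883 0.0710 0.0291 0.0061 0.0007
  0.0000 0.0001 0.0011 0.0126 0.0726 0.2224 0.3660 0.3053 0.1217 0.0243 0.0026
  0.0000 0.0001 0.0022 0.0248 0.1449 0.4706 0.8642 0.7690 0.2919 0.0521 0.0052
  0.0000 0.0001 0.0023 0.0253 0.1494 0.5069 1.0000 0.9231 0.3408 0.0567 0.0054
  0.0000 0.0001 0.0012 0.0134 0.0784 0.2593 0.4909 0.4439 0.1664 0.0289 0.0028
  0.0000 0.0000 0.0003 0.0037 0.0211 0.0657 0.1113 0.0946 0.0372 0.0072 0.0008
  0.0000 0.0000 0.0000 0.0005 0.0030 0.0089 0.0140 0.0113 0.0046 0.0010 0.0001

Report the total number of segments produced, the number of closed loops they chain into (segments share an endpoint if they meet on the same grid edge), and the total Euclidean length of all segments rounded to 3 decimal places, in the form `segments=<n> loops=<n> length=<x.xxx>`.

cell (5,5): code 0100 → (5.472,6.000)–(6.000,5.331)
cell (5,6): code 1100 → (5.638,7.000)–(5.472,6.000)
cell (5,7): code 1000 → (6.000,7.352)–(5.638,7.000)
cell (6,5): code 0110 → (6.000,5.331)–(7.000,5.191)
cell (6,7): code 1001 → (7.000,7.553)–(6.000,7.352)
cell (7,5): code 0010 → (7.000,5.191)–(7.784,6.000)
cell (7,6): code 0011 → (7.784,6.000)–(7.672,7.000)
cell (7,7): code 0001 → (7.672,7.000)–(7.000,7.553)
total: 8 segments, chained into 1 closed loop(s), length Σ = 7.404152

segments=8 loops=1 length=7.404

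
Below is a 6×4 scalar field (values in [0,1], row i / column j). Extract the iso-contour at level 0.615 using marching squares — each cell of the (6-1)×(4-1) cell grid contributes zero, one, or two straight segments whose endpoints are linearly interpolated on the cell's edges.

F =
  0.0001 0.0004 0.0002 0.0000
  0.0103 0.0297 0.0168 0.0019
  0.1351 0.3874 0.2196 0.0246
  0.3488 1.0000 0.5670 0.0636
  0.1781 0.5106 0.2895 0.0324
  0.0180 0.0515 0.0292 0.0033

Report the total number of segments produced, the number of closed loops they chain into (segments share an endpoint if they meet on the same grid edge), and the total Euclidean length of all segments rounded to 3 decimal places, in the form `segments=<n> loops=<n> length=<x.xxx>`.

cell (2,0): code 0100 → (2.372,1.000)–(3.000,0.409)
cell (2,1): code 1000 → (3.000,1.889)–(2.372,1.000)
cell (3,0): code 0010 → (3.000,0.409)–(3.787,1.000)
cell (3,1): code 0001 → (3.787,1.000)–(3.000,1.889)
total: 4 segments, chained into 1 closed loop(s), length Σ = 4.122952

segments=4 loops=1 length=4.123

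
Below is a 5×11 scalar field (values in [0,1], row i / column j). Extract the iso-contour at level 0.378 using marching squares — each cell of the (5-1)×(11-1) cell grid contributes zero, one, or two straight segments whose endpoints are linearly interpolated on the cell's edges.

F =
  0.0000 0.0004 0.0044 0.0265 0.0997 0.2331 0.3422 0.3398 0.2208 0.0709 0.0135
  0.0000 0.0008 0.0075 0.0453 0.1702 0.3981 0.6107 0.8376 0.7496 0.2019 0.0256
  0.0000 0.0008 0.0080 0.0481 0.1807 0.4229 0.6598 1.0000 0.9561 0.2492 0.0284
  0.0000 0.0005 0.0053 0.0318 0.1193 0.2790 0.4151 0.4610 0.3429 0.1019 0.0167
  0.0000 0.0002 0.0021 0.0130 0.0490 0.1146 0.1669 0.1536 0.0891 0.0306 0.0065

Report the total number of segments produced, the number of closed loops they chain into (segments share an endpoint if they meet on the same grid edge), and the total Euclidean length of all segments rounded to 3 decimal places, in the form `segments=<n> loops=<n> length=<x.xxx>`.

cell (0,4): code 0100 → (0.878,5.000)–(1.000,4.912)
cell (0,5): code 1100 → (0.133,6.000)–(0.878,5.000)
cell (0,6): code 1100 → (0.077,7.000)–(0.133,6.000)
cell (0,7): code 1100 → (0.297,8.000)–(0.077,7.000)
cell (0,8): code 1000 → (1.000,8.678)–(0.297,8.000)
cell (1,4): code 0110 → (1.000,4.912)–(2.000,4.815)
cell (1,8): code 1001 → (2.000,8.818)–(1.000,8.678)
cell (2,4): code 0010 → (2.000,4.815)–(2.312,5.000)
cell (2,5): code 0111 → (2.312,5.000)–(3.000,5.727)
cell (2,7): code 1011 → (3.000,7.703)–(2.943,8.000)
cell (2,8): code 0001 → (2.943,8.000)–(2.000,8.818)
cell (3,5): code 0010 → (3.000,5.727)–(3.149,6.000)
cell (3,6): code 0011 → (3.149,6.000)–(3.270,7.000)
cell (3,7): code 0001 → (3.270,7.000)–(3.000,7.703)
total: 14 segments, chained into 1 closed loop(s), length Σ = 11.399971

segments=14 loops=1 length=11.400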